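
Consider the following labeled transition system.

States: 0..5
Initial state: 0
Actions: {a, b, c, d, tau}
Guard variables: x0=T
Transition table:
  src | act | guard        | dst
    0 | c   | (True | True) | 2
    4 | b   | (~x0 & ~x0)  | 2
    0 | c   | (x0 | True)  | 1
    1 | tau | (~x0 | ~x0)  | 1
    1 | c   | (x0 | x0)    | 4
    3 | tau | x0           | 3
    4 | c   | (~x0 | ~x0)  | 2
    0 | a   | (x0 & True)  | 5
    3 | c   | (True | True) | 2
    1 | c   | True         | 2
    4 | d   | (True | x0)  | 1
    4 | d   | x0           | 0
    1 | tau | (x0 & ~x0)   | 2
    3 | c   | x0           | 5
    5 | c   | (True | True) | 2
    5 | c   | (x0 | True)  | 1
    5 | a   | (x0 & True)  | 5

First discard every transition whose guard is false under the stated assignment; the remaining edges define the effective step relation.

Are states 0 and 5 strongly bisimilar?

Answer: BISIMILAR

Working:
Refine partition for ~:
  P[0] = {{0,1,2,3,4,5}}
  P[1] = {{0,5},{1},{2},{3},{4}}
5 equivalence class(es) (converged in 2)
class of 0: {0,5}; class of 5: {0,5}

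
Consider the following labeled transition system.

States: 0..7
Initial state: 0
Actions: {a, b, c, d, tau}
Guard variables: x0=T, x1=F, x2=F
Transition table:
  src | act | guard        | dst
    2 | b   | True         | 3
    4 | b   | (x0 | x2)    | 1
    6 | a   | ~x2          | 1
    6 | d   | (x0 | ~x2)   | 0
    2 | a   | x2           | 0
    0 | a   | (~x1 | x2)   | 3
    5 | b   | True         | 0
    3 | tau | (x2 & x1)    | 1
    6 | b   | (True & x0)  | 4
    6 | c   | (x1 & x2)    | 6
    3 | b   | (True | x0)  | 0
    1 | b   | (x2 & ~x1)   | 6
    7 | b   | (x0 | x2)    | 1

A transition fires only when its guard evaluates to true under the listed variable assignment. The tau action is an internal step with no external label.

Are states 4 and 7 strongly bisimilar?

Refine partition for ~:
  P[0] = {{0,1,2,3,4,5,6,7}}
  P[1] = {{0},{1},{2,3,4,5,7},{6}}
  P[2] = {{0},{1},{2},{3,5},{4,7},{6}}
stable after 3 split(s): 6 block(s)
[4]={4,7}  [7]={4,7}

Answer: BISIMILAR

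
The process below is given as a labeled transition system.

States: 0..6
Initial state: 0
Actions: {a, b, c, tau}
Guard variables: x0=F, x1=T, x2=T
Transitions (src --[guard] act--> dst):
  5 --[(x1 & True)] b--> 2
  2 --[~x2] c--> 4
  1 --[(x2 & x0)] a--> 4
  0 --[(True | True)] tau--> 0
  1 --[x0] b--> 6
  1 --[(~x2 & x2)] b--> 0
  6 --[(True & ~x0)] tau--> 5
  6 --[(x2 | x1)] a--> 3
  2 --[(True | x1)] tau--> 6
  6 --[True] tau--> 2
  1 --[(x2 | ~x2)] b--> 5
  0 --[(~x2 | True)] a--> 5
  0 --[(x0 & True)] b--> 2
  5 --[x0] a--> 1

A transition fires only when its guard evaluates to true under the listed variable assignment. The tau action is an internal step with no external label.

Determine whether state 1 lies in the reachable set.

8 transition(s) survive guard evaluation.
Layer 0: {0}
Layer 1: {5}  total {0,5}
Layer 2: {2}  total {0,2,5}
Layer 3: {6}  total {0,2,5,6}
Layer 4: {3}  total {0,2,3,5,6}
Reachable = {0,2,3,5,6}

Answer: UNREACHABLE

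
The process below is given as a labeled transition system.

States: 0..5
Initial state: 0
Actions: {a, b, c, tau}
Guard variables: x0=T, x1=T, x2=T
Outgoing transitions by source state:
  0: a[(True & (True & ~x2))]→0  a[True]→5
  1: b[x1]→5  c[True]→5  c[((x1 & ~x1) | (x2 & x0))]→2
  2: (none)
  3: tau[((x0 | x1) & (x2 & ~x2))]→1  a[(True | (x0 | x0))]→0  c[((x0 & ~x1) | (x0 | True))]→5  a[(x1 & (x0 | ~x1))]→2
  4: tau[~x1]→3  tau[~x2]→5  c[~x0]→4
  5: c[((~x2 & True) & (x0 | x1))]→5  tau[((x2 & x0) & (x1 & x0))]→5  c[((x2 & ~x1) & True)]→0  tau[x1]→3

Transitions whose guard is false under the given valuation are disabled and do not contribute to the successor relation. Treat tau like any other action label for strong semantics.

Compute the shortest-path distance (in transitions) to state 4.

Answer: UNREACHABLE

Analysis:
Layered search for 4:
  L0 = {0}
  L1 = {5}
  L2 = {3}
  L3 = {2}
4 never appears.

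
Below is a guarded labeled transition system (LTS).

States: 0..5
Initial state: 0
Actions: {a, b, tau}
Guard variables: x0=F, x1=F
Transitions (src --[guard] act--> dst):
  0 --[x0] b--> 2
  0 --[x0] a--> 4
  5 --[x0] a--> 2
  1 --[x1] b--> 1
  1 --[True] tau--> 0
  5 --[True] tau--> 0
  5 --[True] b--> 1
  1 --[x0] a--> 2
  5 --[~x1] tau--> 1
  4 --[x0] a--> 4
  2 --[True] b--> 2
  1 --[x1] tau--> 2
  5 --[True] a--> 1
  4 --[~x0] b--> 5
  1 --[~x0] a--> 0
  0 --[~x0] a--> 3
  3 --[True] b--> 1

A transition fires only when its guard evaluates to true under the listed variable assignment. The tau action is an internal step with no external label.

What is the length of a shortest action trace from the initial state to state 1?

Answer: 2

Trace:
BFS to 1:
  depth 0: {0}
  depth 1: {3}
  depth 2: {1}
1 enters at depth 2; path a·b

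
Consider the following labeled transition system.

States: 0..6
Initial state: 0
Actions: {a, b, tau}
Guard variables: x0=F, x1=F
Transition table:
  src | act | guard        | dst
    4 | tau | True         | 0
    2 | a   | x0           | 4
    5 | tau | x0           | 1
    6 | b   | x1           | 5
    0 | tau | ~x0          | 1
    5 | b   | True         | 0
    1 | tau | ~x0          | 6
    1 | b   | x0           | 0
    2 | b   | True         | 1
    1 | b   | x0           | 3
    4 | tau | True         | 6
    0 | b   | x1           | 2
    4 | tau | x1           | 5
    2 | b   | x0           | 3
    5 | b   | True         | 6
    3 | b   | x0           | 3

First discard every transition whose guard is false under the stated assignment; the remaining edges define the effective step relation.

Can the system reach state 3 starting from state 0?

Answer: UNREACHABLE

Analysis:
Guard filter leaves 7 enabled edge(s).
Layer 0: {0}
Layer 1: {1}  total {0,1}
Layer 2: {6}  total {0,1,6}
Reachable = {0,1,6}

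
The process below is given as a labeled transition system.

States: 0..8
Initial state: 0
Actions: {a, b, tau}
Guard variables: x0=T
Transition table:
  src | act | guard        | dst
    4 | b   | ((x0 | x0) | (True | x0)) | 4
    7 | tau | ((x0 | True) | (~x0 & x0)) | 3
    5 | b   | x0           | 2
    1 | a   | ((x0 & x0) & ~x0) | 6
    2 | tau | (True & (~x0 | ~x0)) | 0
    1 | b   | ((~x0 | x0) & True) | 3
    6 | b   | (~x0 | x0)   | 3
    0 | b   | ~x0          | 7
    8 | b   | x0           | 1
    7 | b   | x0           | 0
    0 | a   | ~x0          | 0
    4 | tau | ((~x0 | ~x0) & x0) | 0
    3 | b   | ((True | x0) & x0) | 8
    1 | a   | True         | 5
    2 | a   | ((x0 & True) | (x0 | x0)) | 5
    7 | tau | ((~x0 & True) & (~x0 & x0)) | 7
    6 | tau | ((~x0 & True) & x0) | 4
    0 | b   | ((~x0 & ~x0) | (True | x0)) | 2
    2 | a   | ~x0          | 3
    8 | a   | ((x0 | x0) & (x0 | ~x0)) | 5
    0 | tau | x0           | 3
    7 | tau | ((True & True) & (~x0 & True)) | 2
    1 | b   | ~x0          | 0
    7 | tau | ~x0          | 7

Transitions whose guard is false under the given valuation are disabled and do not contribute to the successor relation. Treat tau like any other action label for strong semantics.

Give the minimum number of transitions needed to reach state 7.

Layered search for 7:
  Layer 0: {0}
  Layer 1: {2,3}
  Layer 2: {5,8}
  Layer 3: {1}
7 never appears.

Answer: UNREACHABLE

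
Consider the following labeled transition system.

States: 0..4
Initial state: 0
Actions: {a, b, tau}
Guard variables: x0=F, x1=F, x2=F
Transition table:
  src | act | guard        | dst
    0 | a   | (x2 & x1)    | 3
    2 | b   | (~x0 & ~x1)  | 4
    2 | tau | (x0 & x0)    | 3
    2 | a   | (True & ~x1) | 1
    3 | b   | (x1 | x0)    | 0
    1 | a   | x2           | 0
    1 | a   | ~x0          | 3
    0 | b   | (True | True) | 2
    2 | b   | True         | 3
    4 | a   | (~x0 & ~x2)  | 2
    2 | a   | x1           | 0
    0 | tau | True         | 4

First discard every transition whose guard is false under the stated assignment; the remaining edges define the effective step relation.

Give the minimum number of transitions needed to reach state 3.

Answer: 2

Analysis:
Layered search for 3:
  L0 = {0}
  L1 = {2,4}
  L2 = {1,3}
first hit 3 at d=2 via b·b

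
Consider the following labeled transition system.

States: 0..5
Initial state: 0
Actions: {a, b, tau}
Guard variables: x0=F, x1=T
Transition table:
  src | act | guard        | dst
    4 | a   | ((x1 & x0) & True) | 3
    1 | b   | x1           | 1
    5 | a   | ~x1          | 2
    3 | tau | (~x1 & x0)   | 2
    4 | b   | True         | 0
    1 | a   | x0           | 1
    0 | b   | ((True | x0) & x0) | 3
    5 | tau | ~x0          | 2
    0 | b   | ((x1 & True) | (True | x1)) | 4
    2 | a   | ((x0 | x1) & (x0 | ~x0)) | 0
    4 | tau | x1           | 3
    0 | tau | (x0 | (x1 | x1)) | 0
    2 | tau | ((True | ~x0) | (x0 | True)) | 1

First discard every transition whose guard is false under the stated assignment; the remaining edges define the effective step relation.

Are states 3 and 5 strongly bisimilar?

Answer: NOT BISIMILAR

Working:
Compute ~ classes (split until stable):
  π0 = {{0,1,2,3,4,5}}
  π1 = {{0,4},{1},{2},{3},{5}}
  π2 = {{0},{1},{2},{3},{4},{5}}
6 equivalence class(es) (converged in 3)
3∈{3}, 5∈{5}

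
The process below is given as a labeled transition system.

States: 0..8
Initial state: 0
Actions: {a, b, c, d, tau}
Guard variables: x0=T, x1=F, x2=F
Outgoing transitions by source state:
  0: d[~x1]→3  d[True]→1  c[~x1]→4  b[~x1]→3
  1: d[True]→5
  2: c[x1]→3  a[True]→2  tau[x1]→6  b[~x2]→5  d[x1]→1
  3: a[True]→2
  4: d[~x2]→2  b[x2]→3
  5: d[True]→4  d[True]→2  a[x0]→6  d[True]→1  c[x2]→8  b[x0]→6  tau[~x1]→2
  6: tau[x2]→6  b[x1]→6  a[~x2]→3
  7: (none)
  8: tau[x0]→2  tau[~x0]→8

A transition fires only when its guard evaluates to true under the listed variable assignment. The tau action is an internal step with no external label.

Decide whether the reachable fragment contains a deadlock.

R = {0,1,2,3,4,5,6}
  0: b→3  c→4  d→1  d→3  [deg 4]
  1: d→5  [deg 1]
  2: a→2  b→5  [deg 2]
  3: a→2  [deg 1]
  4: d→2  [deg 1]
  5: a→6  b→6  d→1  d→2  d→4  tau→2  [deg 6]
  6: a→3  [deg 1]

Answer: DEADLOCK-FREE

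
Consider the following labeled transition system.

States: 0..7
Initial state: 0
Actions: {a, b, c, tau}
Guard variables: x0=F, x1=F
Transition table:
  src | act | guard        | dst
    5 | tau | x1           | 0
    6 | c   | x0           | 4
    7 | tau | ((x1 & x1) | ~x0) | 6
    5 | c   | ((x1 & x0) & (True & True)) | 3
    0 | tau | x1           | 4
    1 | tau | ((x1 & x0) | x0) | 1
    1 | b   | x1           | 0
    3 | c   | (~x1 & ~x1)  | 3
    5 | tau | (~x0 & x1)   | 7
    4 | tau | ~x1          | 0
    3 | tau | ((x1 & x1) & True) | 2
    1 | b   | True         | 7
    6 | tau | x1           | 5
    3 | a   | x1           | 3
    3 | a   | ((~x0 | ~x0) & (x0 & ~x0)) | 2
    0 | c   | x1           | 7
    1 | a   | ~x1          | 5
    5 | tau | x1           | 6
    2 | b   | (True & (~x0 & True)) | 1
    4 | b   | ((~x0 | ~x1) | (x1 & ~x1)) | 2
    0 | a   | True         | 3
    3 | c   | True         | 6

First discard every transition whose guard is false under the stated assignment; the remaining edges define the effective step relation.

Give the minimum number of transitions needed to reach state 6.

Answer: 2

Working:
Breadth-first toward 6:
  depth 0: {0}
  depth 1: {3}
  depth 2: {6}
first hit 6 at d=2 via a·c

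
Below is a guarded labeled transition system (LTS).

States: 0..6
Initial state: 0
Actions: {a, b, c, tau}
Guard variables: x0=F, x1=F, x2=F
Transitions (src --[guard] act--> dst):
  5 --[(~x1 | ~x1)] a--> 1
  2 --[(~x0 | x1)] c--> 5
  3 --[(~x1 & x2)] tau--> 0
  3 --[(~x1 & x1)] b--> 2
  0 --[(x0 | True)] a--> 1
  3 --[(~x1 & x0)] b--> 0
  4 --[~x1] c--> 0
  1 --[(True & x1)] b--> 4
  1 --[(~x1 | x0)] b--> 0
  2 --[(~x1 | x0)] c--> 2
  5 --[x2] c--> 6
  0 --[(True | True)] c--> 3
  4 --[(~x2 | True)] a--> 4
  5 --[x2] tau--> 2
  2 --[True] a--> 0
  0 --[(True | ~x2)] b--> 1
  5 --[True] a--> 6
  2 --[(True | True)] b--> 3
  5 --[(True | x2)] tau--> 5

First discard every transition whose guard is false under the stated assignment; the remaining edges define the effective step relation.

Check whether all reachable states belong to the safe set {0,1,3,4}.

Allowed set {0,1,3,4}
Reach set: {0,1,3}
  0: ✓
  1: ✓
  3: ✓

Answer: INVARIANT HOLDS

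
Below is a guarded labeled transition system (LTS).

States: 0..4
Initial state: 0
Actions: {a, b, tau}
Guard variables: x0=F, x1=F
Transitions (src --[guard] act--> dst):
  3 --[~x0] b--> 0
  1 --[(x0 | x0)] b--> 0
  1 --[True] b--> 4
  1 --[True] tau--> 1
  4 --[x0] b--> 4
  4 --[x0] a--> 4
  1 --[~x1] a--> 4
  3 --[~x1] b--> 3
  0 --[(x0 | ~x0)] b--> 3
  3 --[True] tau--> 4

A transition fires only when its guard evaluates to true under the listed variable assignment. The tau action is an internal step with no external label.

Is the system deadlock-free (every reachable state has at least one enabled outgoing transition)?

Answer: DEADLOCK at state 4

Analysis:
Reachable = {0,3,4}
  0: b→3  [deg 1]
  3: b→0  b→3  tau→4  [deg 3]
  4: ∅  [STUCK]
trace reaching 4: b·tau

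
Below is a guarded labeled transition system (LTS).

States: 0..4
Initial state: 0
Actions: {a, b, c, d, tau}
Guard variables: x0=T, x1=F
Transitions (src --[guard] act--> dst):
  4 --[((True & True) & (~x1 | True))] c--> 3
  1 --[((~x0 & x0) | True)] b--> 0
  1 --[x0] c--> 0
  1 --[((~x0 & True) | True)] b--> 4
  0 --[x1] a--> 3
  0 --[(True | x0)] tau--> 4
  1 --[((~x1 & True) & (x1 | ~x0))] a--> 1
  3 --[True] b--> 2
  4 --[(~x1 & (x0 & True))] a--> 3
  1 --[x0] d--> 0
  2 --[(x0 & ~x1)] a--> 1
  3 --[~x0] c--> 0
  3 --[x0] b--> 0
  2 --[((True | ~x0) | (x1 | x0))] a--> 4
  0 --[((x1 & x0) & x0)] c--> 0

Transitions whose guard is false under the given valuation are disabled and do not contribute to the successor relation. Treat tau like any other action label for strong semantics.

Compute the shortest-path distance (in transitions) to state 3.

Answer: 2

Trace:
Breadth-first toward 3:
  L0 = {0}
  L1 = {4}
  L2 = {3}
3 enters at depth 2; path tau·a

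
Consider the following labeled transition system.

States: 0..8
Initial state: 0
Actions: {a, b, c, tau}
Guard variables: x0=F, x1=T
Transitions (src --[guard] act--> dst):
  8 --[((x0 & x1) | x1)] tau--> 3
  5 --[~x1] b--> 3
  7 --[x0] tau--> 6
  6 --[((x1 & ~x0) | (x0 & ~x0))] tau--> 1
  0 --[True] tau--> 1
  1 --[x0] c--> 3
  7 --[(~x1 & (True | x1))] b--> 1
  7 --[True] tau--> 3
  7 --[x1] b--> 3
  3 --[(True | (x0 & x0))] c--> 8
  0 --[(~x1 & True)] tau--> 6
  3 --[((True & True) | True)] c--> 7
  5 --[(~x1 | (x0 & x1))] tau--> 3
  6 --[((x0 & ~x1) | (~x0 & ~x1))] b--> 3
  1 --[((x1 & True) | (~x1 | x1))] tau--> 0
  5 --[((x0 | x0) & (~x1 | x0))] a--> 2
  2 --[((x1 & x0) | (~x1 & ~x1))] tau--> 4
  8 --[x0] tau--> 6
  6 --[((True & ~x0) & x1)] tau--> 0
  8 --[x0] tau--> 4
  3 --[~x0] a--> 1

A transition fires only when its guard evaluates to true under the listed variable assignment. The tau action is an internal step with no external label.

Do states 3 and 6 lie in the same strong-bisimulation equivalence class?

Bisimulation quotient by refinement:
  round 0: {{0,1,2,3,4,5,6,7,8}}
  round 1: {{0,1,6,8},{2,4,5},{3},{7}}
  round 2: {{0,1,6},{2,4,5},{3},{7},{8}}
stable after 3 split(s): 5 block(s)
class of 3: {3}; class of 6: {0,1,6}

Answer: NOT BISIMILAR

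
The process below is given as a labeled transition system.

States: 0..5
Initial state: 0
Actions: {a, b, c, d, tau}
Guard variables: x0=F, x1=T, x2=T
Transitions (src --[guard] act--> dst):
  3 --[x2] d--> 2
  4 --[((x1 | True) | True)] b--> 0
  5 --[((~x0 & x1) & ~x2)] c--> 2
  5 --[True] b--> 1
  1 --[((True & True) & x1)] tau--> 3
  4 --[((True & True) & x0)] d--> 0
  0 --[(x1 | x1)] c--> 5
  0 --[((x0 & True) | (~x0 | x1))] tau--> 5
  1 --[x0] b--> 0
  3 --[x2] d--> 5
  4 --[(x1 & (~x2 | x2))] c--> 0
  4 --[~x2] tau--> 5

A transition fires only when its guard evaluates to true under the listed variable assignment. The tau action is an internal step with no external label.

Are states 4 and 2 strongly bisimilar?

Bisimulation quotient by refinement:
  round 0: {{0,1,2,3,4,5}}
  round 1: {{0},{1},{2},{3},{4},{5}}
6 equivalence class(es) (converged in 2)
class of 4: {4}; class of 2: {2}

Answer: NOT BISIMILAR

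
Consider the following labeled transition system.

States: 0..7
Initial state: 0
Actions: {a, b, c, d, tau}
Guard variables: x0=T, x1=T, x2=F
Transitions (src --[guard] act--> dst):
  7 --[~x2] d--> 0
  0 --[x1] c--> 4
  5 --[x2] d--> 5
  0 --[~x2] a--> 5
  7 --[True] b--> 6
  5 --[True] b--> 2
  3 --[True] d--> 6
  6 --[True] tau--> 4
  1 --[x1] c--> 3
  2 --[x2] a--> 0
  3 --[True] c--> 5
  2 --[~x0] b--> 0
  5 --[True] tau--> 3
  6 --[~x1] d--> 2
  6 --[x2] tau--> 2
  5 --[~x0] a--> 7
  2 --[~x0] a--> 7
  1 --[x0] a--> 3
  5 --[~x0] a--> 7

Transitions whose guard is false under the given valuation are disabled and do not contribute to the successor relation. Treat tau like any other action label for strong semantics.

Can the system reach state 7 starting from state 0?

Answer: UNREACHABLE

Working:
11 transition(s) survive guard evaluation.
L0 = {0}
L1 = {4,5}  cumulative {0,4,5}
L2 = {2,3}  cumulative {0,2,3,4,5}
L3 = {6}  cumulative {0,2,3,4,5,6}
Reach set: {0,2,3,4,5,6}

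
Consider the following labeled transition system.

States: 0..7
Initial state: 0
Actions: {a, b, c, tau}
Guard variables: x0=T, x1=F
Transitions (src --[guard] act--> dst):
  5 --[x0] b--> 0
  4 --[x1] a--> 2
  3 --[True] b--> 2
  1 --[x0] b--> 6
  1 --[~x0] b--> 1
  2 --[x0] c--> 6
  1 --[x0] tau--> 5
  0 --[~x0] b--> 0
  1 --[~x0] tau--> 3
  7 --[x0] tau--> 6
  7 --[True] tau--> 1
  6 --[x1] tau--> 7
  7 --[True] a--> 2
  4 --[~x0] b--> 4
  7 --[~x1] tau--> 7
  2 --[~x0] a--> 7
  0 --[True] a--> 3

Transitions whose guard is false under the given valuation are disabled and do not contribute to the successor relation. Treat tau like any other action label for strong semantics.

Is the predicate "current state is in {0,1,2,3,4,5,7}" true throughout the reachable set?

Allowed set {0,1,2,3,4,5,7}
Reachable = {0,2,3,6}
  0: ok
  2: ok
  3: ok
  6: outside
witness against invariant: a·b·c → 6

Answer: INVARIANT VIOLATED at state 6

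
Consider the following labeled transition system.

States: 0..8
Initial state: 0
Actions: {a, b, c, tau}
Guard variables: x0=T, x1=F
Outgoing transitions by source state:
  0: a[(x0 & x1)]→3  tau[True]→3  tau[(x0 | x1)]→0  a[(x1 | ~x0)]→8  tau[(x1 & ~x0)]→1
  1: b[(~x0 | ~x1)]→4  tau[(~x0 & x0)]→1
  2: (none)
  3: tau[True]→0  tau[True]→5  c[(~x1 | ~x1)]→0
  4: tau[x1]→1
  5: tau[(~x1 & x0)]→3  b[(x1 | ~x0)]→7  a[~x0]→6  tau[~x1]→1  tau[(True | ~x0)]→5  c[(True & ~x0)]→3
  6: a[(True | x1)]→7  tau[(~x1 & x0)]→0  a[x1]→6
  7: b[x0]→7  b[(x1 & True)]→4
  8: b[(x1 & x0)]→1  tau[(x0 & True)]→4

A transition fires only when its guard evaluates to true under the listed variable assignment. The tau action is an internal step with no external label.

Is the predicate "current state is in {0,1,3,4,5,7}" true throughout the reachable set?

Answer: INVARIANT HOLDS

Analysis:
Allowed set {0,1,3,4,5,7}
R = {0,1,3,4,5}
  0: ok
  1: ok
  3: ok
  4: ok
  5: ok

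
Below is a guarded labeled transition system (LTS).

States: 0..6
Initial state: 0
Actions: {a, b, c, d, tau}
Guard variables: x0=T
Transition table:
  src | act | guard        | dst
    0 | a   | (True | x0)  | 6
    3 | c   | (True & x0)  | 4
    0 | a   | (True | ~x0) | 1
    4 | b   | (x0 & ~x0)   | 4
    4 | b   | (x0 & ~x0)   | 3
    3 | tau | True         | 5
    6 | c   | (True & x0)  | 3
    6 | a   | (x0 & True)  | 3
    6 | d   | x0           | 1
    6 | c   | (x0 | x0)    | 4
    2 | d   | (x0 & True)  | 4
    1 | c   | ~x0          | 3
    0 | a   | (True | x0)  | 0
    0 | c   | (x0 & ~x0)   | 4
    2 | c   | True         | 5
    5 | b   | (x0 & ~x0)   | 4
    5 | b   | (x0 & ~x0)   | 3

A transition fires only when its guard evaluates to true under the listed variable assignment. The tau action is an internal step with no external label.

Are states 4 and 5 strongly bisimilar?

Refine partition for ~:
  round 0: {{0,1,2,3,4,5,6}}
  round 1: {{0},{1,4,5},{2},{3},{6}}
stable after 2 split(s): 5 block(s)
4∈{1,4,5}, 5∈{1,4,5}

Answer: BISIMILAR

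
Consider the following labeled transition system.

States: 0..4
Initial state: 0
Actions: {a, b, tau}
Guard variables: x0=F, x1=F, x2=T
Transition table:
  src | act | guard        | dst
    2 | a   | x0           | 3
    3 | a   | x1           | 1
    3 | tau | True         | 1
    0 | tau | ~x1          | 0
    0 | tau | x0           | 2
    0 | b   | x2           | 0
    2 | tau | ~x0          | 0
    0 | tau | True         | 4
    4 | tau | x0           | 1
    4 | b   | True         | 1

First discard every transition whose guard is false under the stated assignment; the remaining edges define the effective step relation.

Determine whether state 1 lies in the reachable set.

Answer: REACHABLE

Analysis:
6 transition(s) survive guard evaluation.
depth 0: {0}
depth 1: {4}  now seen {0,4}
depth 2: {1}  now seen {0,1,4}
R = {0,1,4}
Path to 1: tau·b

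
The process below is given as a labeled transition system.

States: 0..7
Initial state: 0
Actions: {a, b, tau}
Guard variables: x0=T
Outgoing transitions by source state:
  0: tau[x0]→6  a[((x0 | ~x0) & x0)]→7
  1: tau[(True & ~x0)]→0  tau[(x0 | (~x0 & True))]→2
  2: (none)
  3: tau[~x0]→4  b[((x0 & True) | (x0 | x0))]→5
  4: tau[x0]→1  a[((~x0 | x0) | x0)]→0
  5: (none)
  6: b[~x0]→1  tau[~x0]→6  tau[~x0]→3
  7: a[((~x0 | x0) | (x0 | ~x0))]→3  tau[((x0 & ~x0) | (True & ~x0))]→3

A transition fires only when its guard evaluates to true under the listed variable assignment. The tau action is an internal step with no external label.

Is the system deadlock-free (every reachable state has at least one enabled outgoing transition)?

Answer: DEADLOCK at state 5

Trace:
R = {0,3,5,6,7}
  0: a→7  tau→6  [2 out]
  3: b→5  [1 out]
  5: ∅  [no exit]
  6: ∅  [no exit]
  7: a→3  [1 out]
trace reaching 5: a·a·b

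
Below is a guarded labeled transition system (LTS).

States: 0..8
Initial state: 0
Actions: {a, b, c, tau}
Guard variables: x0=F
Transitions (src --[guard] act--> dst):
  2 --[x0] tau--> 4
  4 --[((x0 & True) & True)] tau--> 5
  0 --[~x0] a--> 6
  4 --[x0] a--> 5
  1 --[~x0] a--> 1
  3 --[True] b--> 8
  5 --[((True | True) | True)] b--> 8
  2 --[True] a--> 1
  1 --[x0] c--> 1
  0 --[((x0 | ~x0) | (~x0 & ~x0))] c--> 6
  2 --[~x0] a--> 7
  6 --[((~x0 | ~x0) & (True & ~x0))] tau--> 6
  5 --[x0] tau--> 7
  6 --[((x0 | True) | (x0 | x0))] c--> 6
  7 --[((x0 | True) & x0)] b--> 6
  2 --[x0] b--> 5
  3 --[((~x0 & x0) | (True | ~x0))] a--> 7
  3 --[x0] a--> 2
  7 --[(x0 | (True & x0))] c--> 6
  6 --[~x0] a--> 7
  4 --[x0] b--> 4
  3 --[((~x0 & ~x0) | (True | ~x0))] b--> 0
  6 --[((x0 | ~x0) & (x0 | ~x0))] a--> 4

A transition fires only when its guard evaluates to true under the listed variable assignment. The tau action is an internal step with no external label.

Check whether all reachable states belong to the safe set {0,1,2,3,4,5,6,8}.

Answer: INVARIANT VIOLATED at state 7

Working:
Safe = {0,1,2,3,4,5,6,8}
R = {0,4,6,7}
  0: ✓
  4: ✓
  6: ✓
  7: outside
reach 7 via a·a — violates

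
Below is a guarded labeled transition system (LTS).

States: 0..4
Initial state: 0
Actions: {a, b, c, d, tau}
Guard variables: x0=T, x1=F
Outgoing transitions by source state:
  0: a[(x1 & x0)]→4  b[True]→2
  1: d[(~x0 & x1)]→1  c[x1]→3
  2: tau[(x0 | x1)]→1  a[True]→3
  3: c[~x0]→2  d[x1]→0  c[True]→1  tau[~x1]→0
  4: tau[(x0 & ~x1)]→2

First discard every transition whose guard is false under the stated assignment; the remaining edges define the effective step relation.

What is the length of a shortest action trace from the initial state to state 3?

Layered search for 3:
  Layer 0: {0}
  Layer 1: {2}
  Layer 2: {1,3}
first hit 3 at d=2 via b·a

Answer: 2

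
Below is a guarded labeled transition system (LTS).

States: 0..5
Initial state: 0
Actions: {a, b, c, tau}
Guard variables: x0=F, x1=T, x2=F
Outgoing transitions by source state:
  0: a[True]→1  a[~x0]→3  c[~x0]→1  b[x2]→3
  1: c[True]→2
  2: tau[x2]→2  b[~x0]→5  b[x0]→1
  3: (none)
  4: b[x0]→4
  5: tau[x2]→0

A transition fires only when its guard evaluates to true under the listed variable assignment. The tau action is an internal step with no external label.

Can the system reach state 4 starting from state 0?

Answer: UNREACHABLE

Analysis:
Guard filter leaves 5 enabled edge(s).
Layer 0: {0}
Layer 1: {1,3}  cumulative {0,1,3}
Layer 2: {2}  cumulative {0,1,2,3}
Layer 3: {5}  cumulative {0,1,2,3,5}
Reach set: {0,1,2,3,5}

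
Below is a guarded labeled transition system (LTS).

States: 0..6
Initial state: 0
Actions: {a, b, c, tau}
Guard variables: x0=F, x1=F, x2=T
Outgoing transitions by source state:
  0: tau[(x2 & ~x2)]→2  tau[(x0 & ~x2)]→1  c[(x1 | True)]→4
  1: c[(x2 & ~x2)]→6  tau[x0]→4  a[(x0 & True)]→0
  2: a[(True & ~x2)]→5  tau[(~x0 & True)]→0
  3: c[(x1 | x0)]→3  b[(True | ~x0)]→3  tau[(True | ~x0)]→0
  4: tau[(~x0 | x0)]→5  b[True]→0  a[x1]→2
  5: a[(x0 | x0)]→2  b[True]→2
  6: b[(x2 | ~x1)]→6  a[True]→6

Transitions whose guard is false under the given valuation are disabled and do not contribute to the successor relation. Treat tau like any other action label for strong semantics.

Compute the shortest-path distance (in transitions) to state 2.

Breadth-first toward 2:
  L0 = {0}
  L1 = {4}
  L2 = {5}
  L3 = {2}
first hit 2 at d=3 via c·tau·b

Answer: 3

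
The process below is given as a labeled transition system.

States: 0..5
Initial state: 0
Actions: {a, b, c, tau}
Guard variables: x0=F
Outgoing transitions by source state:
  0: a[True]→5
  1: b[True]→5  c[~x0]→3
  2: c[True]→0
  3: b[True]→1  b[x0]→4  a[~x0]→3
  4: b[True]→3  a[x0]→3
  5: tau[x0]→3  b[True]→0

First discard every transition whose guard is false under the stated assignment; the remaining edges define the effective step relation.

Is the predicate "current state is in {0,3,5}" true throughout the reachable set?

Allowed set {0,3,5}
R = {0,5}
  0: ok
  5: ok

Answer: INVARIANT HOLDS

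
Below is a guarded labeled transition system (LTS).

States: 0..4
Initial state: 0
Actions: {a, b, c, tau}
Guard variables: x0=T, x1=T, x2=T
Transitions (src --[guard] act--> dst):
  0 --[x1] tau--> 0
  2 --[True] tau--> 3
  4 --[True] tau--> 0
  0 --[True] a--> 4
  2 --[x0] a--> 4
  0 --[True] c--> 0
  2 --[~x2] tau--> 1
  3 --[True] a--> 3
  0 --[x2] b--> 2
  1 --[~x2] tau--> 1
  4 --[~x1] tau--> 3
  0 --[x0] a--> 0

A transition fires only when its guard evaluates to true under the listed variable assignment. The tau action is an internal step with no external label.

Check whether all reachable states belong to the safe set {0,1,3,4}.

Inv-set: {0,1,3,4}
R = {0,2,3,4}
  0: ✓
  2: ✗ unsafe
  3: ✓
  4: ✓
counterexample path to 2: b

Answer: INVARIANT VIOLATED at state 2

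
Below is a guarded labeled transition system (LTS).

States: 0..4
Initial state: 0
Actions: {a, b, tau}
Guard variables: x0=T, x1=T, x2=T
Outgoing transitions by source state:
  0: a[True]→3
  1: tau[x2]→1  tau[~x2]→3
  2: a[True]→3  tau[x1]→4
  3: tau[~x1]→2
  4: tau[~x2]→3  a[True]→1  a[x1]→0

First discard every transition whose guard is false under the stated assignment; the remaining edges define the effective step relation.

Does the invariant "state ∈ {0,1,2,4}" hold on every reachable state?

Answer: INVARIANT VIOLATED at state 3

Working:
Inv-set: {0,1,2,4}
Reach set: {0,3}
  0: ok
  3: VIOLATES
counterexample path to 3: a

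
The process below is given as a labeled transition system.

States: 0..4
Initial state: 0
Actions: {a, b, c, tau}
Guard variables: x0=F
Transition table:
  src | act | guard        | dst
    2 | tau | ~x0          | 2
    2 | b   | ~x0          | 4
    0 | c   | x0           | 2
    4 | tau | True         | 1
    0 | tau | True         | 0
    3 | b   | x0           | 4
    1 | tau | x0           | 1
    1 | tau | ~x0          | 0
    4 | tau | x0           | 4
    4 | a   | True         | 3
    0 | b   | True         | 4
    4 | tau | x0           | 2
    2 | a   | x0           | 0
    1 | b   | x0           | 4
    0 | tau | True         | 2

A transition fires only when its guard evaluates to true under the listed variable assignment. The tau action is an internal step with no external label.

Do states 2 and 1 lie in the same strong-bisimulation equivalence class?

Answer: NOT BISIMILAR

Working:
Compute ~ classes (split until stable):
  P[0] = {{0,1,2,3,4}}
  P[1] = {{0,2},{1},{3},{4}}
stable after 2 split(s): 4 block(s)
2∈{0,2}, 1∈{1}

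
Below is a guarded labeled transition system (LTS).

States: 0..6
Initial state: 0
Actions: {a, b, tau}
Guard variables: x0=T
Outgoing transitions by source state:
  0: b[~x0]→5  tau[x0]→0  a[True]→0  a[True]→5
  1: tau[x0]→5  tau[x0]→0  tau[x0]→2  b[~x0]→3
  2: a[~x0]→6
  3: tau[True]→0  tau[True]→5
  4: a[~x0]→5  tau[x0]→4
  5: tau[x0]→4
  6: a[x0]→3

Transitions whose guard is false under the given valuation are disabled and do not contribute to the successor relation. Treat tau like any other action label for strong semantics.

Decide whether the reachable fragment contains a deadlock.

Answer: DEADLOCK-FREE

Trace:
Reachable = {0,4,5}
  0: a→0  a→5  tau→0  [3 exit(s)]
  4: tau→4  [1 exit(s)]
  5: tau→4  [1 exit(s)]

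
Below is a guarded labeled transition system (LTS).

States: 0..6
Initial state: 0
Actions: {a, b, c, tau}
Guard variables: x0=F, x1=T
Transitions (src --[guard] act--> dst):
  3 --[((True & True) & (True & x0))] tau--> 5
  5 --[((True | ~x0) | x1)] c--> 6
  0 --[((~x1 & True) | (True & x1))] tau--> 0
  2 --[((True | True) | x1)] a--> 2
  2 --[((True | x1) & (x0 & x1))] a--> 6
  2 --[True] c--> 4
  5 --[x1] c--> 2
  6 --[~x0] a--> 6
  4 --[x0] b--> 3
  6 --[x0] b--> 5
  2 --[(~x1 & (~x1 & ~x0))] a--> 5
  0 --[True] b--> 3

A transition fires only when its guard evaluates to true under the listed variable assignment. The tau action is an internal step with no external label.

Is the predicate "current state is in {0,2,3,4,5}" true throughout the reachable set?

Safe = {0,2,3,4,5}
Reach set: {0,3}
  0: ok
  3: ok

Answer: INVARIANT HOLDS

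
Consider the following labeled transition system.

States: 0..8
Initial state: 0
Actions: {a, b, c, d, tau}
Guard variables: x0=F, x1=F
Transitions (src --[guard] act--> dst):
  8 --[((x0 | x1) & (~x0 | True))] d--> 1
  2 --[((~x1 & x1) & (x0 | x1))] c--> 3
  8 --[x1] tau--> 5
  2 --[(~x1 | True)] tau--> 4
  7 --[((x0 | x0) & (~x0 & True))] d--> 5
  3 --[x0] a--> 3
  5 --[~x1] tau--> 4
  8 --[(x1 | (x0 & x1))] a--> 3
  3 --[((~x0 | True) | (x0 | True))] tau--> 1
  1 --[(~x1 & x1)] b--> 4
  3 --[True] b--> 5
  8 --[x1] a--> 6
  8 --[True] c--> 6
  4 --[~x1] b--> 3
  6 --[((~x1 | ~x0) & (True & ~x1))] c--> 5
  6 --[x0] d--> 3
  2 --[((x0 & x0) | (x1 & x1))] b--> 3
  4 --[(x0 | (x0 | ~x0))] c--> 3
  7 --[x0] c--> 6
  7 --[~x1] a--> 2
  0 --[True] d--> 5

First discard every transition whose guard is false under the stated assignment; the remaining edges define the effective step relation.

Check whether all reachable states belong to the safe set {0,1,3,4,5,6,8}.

Answer: INVARIANT HOLDS

Working:
Inv-set: {0,1,3,4,5,6,8}
Reach set: {0,1,3,4,5}
  0: safe
  1: safe
  3: safe
  4: safe
  5: safe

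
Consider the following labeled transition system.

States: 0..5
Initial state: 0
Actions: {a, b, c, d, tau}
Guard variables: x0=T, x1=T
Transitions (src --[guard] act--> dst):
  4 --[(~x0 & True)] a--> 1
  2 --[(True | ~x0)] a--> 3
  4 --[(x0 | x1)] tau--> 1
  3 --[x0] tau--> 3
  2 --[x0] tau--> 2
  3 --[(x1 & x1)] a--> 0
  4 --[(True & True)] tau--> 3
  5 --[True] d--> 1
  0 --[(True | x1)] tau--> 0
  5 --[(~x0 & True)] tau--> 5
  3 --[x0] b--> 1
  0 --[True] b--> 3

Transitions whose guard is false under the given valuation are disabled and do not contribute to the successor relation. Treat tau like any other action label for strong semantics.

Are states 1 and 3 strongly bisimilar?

Answer: NOT BISIMILAR

Analysis:
Refine partition for ~:
  round 0: {{0,1,2,3,4,5}}
  round 1: {{0},{1},{2},{3},{4},{5}}
Fixed point at round 2; 6 class(es).
1∈{1}, 3∈{3}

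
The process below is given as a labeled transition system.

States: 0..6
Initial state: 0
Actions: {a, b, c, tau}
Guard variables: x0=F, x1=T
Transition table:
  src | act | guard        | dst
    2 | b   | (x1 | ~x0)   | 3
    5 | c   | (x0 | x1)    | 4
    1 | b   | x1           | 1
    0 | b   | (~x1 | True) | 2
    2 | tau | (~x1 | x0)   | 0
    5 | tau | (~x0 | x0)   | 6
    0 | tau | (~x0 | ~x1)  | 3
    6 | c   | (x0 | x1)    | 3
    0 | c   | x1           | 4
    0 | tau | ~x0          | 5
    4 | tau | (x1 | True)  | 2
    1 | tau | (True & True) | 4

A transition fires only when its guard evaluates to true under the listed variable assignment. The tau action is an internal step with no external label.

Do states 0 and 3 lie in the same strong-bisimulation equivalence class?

Answer: NOT BISIMILAR

Working:
Compute ~ classes (split until stable):
  π0 = {{0,1,2,3,4,5,6}}
  π1 = {{0},{1},{2},{3},{4},{5},{6}}
Fixed point at round 2; 7 class(es).
[0]={0}  [3]={3}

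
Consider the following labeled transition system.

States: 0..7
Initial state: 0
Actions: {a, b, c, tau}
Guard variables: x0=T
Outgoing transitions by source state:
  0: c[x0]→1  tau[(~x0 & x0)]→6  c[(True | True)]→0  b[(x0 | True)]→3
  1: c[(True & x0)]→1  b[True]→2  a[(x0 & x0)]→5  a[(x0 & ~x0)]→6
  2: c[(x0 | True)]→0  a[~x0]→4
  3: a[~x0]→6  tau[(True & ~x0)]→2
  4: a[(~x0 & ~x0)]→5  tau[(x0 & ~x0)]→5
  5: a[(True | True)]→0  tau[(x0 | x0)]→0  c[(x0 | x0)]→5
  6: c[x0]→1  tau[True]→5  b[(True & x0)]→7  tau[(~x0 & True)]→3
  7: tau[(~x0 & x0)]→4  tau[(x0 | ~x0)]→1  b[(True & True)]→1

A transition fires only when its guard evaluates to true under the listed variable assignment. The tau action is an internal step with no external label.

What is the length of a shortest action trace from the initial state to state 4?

Answer: UNREACHABLE

Working:
Breadth-first toward 4:
  depth 0: {0}
  depth 1: {1,3}
  depth 2: {2,5}
4 never appears.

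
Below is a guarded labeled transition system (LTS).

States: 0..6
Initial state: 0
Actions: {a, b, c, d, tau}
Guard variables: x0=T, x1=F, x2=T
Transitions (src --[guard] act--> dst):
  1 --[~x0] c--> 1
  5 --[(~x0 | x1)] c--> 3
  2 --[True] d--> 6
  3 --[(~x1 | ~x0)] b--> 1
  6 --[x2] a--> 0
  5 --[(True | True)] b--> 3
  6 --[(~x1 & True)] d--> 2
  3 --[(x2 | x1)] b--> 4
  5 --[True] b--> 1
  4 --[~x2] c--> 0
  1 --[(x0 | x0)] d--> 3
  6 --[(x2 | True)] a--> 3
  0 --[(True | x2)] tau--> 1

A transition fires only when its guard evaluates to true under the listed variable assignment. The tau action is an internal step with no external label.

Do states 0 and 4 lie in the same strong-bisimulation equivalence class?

Answer: NOT BISIMILAR

Working:
Refine partition for ~:
  round 0: {{0,1,2,3,4,5,6}}
  round 1: {{0},{1,2},{3,5},{4},{6}}
  round 2: {{0},{1},{2},{3},{4},{5},{6}}
stable after 3 split(s): 7 block(s)
0∈{0}, 4∈{4}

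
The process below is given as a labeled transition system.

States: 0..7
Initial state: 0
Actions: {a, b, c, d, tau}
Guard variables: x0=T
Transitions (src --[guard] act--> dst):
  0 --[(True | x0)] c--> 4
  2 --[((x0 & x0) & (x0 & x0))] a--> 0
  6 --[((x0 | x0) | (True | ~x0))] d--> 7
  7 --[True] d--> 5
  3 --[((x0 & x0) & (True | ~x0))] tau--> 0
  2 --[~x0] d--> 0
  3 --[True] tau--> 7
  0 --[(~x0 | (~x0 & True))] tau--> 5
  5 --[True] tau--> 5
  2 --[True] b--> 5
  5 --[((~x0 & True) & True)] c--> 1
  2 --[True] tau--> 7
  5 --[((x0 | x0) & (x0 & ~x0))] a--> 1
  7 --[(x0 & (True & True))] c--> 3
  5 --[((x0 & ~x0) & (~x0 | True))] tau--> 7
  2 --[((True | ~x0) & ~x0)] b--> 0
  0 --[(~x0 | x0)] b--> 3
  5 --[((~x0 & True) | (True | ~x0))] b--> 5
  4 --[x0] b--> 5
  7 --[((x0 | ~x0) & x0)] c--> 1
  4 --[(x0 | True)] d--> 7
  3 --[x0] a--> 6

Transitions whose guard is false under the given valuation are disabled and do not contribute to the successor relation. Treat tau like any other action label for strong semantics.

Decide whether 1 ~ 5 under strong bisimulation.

Refine partition for ~:
  round 0: {{0,1,2,3,4,5,6,7}}
  round 1: {{0},{1},{2},{3},{4},{5},{6},{7}}
8 equivalence class(es) (converged in 2)
1∈{1}, 5∈{5}

Answer: NOT BISIMILAR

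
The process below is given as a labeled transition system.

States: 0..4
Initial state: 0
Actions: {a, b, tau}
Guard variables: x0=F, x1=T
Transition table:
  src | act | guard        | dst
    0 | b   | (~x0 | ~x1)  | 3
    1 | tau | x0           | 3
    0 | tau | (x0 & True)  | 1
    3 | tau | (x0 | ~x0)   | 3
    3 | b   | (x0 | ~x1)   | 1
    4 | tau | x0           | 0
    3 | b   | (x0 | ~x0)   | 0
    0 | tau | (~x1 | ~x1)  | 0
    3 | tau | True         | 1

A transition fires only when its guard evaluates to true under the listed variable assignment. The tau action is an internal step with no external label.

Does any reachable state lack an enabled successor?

R = {0,1,3}
  0: b→3  [deg 1]
  1: ∅  [no exit]
  3: b→0  tau→1  tau→3  [deg 3]
trace reaching 1: b·tau

Answer: DEADLOCK at state 1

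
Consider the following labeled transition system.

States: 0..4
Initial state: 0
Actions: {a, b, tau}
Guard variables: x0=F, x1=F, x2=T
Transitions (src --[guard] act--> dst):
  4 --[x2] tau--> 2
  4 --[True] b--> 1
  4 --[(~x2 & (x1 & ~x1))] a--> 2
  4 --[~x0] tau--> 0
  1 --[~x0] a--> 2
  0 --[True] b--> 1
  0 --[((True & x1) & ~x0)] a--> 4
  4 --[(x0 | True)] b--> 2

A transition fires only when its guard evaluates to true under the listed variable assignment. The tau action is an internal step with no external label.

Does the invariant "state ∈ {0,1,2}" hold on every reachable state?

Inv-set: {0,1,2}
R = {0,1,2}
  0: ok
  1: ok
  2: ok

Answer: INVARIANT HOLDS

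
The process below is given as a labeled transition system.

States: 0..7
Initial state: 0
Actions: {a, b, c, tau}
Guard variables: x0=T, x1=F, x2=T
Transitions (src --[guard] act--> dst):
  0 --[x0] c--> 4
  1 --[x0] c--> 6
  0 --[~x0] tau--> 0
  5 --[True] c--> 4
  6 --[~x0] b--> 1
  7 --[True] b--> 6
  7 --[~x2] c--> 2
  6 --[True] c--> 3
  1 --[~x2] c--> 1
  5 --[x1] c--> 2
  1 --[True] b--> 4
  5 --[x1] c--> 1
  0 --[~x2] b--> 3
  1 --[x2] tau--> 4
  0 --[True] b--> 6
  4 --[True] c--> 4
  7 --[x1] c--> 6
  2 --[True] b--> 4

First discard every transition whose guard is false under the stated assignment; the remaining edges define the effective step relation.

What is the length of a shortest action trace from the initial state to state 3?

Answer: 2

Analysis:
Breadth-first toward 3:
  Layer 0: {0}
  Layer 1: {4,6}
  Layer 2: {3}
3 enters at depth 2; path b·c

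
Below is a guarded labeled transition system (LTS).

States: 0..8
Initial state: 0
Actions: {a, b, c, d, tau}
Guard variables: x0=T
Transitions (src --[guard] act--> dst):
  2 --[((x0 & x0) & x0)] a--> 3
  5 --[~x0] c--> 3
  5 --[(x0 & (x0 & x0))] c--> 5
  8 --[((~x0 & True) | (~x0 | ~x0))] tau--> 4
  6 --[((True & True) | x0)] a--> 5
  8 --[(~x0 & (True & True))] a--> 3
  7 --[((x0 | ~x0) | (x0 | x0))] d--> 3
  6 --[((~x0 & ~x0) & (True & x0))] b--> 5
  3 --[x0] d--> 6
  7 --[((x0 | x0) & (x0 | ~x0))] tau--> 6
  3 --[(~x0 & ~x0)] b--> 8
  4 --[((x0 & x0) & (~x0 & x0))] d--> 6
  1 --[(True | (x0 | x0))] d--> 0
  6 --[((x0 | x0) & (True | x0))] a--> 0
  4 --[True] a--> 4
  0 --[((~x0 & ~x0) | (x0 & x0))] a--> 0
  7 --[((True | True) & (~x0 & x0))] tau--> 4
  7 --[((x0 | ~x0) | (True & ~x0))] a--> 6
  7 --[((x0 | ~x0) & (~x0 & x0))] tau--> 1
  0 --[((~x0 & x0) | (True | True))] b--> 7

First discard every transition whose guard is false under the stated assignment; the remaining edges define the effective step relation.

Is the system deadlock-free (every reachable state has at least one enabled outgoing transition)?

Reach set: {0,3,5,6,7}
  0: a→0  b→7  [2 out]
  3: d→6  [1 out]
  5: c→5  [1 out]
  6: a→0  a→5  [2 out]
  7: a→6  d→3  tau→6  [3 out]

Answer: DEADLOCK-FREE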